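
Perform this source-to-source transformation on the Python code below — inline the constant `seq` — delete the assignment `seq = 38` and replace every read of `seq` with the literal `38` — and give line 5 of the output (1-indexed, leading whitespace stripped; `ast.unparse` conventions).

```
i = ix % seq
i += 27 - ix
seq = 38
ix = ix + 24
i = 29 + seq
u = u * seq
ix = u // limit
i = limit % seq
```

Transformed code:
i = ix % 38
i += 27 - ix
ix = ix + 24
i = 29 + 38
u = u * 38
ix = u // limit
i = limit % 38

u = u * 38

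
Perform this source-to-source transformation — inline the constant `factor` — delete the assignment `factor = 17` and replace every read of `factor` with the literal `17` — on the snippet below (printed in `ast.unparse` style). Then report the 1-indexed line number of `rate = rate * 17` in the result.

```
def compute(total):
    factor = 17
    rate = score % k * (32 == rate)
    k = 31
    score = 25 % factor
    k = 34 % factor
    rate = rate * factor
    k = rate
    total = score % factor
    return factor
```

6

Transformed code:
def compute(total):
    rate = score % k * (32 == rate)
    k = 31
    score = 25 % 17
    k = 34 % 17
    rate = rate * 17
    k = rate
    total = score % 17
    return 17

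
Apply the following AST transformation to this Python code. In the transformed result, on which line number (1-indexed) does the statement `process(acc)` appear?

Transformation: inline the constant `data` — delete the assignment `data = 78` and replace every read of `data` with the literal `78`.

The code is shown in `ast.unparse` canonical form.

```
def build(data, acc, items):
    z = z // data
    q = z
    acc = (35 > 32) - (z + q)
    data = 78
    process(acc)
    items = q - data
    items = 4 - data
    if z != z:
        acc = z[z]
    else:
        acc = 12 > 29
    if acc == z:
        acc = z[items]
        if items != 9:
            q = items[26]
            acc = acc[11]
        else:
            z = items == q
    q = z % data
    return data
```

Transformed code:
def build(data, acc, items):
    z = z // 78
    q = z
    acc = (35 > 32) - (z + q)
    process(acc)
    items = q - 78
    items = 4 - 78
    if z != z:
        acc = z[z]
    else:
        acc = 12 > 29
    if acc == z:
        acc = z[items]
        if items != 9:
            q = items[26]
            acc = acc[11]
        else:
            z = items == q
    q = z % 78
    return 78

5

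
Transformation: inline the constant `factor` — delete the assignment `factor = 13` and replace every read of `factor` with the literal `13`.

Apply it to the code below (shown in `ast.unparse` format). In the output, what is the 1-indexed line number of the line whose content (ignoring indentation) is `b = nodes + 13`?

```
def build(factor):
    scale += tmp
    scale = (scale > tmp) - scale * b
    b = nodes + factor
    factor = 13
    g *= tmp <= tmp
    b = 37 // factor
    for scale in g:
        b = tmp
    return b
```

4

Transformed code:
def build(factor):
    scale += tmp
    scale = (scale > tmp) - scale * b
    b = nodes + 13
    g *= tmp <= tmp
    b = 37 // 13
    for scale in g:
        b = tmp
    return b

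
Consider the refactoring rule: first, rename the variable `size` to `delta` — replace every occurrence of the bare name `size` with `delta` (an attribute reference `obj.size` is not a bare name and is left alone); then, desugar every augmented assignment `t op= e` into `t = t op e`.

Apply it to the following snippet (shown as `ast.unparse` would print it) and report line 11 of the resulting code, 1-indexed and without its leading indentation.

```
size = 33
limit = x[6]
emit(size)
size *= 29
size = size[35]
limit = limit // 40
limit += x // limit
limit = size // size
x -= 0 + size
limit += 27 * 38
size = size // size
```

delta = delta // delta

Transformed code:
delta = 33
limit = x[6]
emit(delta)
delta = delta * 29
delta = delta[35]
limit = limit // 40
limit = limit + x // limit
limit = delta // delta
x = x - (0 + delta)
limit = limit + 27 * 38
delta = delta // delta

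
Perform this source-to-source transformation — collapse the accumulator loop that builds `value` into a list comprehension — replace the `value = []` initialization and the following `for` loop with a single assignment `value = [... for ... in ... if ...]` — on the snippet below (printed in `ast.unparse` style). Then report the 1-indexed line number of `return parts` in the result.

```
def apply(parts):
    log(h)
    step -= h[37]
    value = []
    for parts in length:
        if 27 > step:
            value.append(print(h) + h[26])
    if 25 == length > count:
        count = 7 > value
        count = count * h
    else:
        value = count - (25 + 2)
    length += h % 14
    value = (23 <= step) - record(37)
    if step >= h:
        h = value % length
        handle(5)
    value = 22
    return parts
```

Transformed code:
def apply(parts):
    log(h)
    step -= h[37]
    value = [print(h) + h[26] for parts in length if 27 > step]
    if 25 == length > count:
        count = 7 > value
        count = count * h
    else:
        value = count - (25 + 2)
    length += h % 14
    value = (23 <= step) - record(37)
    if step >= h:
        h = value % length
        handle(5)
    value = 22
    return parts

16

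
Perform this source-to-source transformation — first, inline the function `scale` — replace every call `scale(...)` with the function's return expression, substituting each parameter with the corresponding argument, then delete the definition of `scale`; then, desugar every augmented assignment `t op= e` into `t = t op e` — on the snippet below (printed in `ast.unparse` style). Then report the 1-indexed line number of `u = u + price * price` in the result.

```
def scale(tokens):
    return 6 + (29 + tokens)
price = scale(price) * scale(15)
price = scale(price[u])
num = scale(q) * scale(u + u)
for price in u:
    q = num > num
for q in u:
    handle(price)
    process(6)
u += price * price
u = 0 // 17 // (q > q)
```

9

Transformed code:
price = (6 + (29 + price)) * (6 + (29 + 15))
price = 6 + (29 + price[u])
num = (6 + (29 + q)) * (6 + (29 + (u + u)))
for price in u:
    q = num > num
for q in u:
    handle(price)
    process(6)
u = u + price * price
u = 0 // 17 // (q > q)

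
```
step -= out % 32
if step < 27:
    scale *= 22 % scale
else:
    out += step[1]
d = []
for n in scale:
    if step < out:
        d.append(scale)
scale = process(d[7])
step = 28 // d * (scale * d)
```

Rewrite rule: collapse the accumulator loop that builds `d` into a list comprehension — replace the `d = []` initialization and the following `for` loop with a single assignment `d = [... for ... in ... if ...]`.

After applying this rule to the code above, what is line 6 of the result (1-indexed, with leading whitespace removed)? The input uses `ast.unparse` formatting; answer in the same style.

Transformed code:
step -= out % 32
if step < 27:
    scale *= 22 % scale
else:
    out += step[1]
d = [scale for n in scale if step < out]
scale = process(d[7])
step = 28 // d * (scale * d)

d = [scale for n in scale if step < out]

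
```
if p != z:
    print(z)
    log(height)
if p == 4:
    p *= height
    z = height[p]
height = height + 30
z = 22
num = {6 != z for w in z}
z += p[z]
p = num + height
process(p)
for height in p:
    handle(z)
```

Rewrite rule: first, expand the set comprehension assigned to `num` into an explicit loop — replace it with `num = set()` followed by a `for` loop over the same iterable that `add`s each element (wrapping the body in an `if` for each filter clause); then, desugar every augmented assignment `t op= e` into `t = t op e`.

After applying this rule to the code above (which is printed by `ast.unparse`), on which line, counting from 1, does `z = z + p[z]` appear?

12

Transformed code:
if p != z:
    print(z)
    log(height)
if p == 4:
    p = p * height
    z = height[p]
height = height + 30
z = 22
num = set()
for w in z:
    num.add(6 != z)
z = z + p[z]
p = num + height
process(p)
for height in p:
    handle(z)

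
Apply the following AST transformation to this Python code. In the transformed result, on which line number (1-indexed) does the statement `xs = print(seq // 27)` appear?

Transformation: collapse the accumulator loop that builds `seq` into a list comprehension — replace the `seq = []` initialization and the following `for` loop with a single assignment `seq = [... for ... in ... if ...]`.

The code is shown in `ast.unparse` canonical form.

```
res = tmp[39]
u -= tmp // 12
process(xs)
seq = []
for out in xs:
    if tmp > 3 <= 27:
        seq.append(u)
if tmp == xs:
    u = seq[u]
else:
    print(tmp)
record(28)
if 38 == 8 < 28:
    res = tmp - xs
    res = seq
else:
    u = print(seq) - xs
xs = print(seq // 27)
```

15

Transformed code:
res = tmp[39]
u -= tmp // 12
process(xs)
seq = [u for out in xs if tmp > 3 <= 27]
if tmp == xs:
    u = seq[u]
else:
    print(tmp)
record(28)
if 38 == 8 < 28:
    res = tmp - xs
    res = seq
else:
    u = print(seq) - xs
xs = print(seq // 27)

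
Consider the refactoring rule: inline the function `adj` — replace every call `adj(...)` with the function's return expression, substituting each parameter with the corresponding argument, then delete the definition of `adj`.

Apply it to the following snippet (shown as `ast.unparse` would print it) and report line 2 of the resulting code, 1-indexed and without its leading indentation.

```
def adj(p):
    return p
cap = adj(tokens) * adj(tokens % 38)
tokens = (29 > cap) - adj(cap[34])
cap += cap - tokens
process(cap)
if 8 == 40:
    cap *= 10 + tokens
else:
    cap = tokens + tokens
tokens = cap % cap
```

Transformed code:
cap = tokens * (tokens % 38)
tokens = (29 > cap) - cap[34]
cap += cap - tokens
process(cap)
if 8 == 40:
    cap *= 10 + tokens
else:
    cap = tokens + tokens
tokens = cap % cap

tokens = (29 > cap) - cap[34]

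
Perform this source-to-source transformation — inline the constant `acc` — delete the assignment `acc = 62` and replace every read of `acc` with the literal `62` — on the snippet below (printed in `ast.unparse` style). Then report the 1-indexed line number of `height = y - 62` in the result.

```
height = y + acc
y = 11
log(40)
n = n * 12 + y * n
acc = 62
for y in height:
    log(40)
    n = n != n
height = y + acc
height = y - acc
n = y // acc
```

Transformed code:
height = y + 62
y = 11
log(40)
n = n * 12 + y * n
for y in height:
    log(40)
    n = n != n
height = y + 62
height = y - 62
n = y // 62

9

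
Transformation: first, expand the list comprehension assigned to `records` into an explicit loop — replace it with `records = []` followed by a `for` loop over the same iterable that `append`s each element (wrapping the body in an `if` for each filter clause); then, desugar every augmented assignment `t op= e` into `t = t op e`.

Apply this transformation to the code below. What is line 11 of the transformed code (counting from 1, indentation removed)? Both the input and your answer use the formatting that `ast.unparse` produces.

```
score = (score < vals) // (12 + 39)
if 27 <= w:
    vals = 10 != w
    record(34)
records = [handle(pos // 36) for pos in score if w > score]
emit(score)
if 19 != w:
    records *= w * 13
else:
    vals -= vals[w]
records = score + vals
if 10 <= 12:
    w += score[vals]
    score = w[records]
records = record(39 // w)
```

Transformed code:
score = (score < vals) // (12 + 39)
if 27 <= w:
    vals = 10 != w
    record(34)
records = []
for pos in score:
    if w > score:
        records.append(handle(pos // 36))
emit(score)
if 19 != w:
    records = records * (w * 13)
else:
    vals = vals - vals[w]
records = score + vals
if 10 <= 12:
    w = w + score[vals]
    score = w[records]
records = record(39 // w)

records = records * (w * 13)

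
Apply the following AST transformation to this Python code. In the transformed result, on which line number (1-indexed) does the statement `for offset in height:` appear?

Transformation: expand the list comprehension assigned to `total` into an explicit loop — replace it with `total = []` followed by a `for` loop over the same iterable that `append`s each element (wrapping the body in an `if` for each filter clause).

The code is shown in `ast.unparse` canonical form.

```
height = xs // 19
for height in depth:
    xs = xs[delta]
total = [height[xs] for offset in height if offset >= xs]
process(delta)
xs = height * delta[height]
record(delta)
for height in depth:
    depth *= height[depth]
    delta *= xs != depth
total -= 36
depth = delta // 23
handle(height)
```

5

Transformed code:
height = xs // 19
for height in depth:
    xs = xs[delta]
total = []
for offset in height:
    if offset >= xs:
        total.append(height[xs])
process(delta)
xs = height * delta[height]
record(delta)
for height in depth:
    depth *= height[depth]
    delta *= xs != depth
total -= 36
depth = delta // 23
handle(height)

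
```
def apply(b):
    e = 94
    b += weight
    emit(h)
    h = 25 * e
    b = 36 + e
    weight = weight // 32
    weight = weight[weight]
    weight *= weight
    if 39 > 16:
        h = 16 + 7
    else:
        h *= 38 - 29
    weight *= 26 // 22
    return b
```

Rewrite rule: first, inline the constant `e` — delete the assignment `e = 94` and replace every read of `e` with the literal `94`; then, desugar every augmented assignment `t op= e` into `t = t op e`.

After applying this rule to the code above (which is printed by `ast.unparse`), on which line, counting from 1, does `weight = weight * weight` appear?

Transformed code:
def apply(b):
    b = b + weight
    emit(h)
    h = 25 * 94
    b = 36 + 94
    weight = weight // 32
    weight = weight[weight]
    weight = weight * weight
    if 39 > 16:
        h = 16 + 7
    else:
        h = h * (38 - 29)
    weight = weight * (26 // 22)
    return b

8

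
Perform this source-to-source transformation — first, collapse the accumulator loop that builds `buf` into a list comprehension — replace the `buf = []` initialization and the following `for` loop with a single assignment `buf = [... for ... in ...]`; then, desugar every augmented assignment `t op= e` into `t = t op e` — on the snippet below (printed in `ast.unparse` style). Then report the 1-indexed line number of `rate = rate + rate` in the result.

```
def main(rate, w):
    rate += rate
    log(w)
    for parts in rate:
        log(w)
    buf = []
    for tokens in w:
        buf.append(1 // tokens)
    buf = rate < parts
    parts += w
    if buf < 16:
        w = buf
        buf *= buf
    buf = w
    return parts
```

Transformed code:
def main(rate, w):
    rate = rate + rate
    log(w)
    for parts in rate:
        log(w)
    buf = [1 // tokens for tokens in w]
    buf = rate < parts
    parts = parts + w
    if buf < 16:
        w = buf
        buf = buf * buf
    buf = w
    return parts

2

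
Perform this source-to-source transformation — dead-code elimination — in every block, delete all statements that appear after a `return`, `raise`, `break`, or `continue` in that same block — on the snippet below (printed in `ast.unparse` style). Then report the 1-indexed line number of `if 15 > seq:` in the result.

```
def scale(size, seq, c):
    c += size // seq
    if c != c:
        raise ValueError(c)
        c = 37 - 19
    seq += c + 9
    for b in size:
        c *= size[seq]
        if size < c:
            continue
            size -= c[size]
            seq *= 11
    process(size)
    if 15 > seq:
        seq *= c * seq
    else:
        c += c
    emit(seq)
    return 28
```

Transformed code:
def scale(size, seq, c):
    c += size // seq
    if c != c:
        raise ValueError(c)
    seq += c + 9
    for b in size:
        c *= size[seq]
        if size < c:
            continue
    process(size)
    if 15 > seq:
        seq *= c * seq
    else:
        c += c
    emit(seq)
    return 28

11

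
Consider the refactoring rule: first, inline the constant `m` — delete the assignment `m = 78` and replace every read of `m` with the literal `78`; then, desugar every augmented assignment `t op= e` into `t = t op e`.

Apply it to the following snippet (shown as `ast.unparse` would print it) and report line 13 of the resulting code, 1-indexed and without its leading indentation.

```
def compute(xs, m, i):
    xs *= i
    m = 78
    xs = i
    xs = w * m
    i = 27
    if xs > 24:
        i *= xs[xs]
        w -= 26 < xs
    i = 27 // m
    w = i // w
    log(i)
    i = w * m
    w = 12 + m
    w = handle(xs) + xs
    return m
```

w = 12 + 78

Transformed code:
def compute(xs, m, i):
    xs = xs * i
    xs = i
    xs = w * 78
    i = 27
    if xs > 24:
        i = i * xs[xs]
        w = w - (26 < xs)
    i = 27 // 78
    w = i // w
    log(i)
    i = w * 78
    w = 12 + 78
    w = handle(xs) + xs
    return 78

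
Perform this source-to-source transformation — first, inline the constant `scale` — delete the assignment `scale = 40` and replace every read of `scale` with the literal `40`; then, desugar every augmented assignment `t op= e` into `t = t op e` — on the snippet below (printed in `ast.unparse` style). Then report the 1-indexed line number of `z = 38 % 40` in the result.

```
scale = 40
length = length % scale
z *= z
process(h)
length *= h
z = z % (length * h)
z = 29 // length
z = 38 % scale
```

Transformed code:
length = length % 40
z = z * z
process(h)
length = length * h
z = z % (length * h)
z = 29 // length
z = 38 % 40

7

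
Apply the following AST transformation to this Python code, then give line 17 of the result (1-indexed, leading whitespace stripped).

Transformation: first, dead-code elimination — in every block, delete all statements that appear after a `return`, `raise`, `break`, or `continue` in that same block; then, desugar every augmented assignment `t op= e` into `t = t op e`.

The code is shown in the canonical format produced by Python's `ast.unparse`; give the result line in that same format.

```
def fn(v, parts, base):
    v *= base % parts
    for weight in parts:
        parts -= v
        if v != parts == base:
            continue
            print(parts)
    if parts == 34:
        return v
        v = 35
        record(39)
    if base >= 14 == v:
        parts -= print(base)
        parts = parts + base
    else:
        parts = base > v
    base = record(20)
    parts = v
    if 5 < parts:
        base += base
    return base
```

base = base + base

Transformed code:
def fn(v, parts, base):
    v = v * (base % parts)
    for weight in parts:
        parts = parts - v
        if v != parts == base:
            continue
    if parts == 34:
        return v
    if base >= 14 == v:
        parts = parts - print(base)
        parts = parts + base
    else:
        parts = base > v
    base = record(20)
    parts = v
    if 5 < parts:
        base = base + base
    return base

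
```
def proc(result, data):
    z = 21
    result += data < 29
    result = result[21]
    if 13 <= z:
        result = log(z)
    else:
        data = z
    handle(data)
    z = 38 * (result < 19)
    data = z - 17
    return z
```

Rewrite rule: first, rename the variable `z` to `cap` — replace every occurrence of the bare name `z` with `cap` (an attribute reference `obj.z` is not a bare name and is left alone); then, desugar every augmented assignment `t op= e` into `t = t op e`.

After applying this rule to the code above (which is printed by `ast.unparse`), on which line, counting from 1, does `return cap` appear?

12

Transformed code:
def proc(result, data):
    cap = 21
    result = result + (data < 29)
    result = result[21]
    if 13 <= cap:
        result = log(cap)
    else:
        data = cap
    handle(data)
    cap = 38 * (result < 19)
    data = cap - 17
    return cap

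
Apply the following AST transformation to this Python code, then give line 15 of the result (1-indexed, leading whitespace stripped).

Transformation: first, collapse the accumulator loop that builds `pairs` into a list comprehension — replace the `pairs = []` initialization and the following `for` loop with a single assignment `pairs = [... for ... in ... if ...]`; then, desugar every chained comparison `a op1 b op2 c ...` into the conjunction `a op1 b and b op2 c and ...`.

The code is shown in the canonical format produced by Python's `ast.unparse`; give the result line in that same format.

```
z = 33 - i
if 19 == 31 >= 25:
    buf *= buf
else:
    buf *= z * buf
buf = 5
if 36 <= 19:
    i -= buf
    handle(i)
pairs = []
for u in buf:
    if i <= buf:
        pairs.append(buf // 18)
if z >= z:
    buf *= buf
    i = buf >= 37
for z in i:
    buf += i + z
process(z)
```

Transformed code:
z = 33 - i
if 19 == 31 and 31 >= 25:
    buf *= buf
else:
    buf *= z * buf
buf = 5
if 36 <= 19:
    i -= buf
    handle(i)
pairs = [buf // 18 for u in buf if i <= buf]
if z >= z:
    buf *= buf
    i = buf >= 37
for z in i:
    buf += i + z
process(z)

buf += i + z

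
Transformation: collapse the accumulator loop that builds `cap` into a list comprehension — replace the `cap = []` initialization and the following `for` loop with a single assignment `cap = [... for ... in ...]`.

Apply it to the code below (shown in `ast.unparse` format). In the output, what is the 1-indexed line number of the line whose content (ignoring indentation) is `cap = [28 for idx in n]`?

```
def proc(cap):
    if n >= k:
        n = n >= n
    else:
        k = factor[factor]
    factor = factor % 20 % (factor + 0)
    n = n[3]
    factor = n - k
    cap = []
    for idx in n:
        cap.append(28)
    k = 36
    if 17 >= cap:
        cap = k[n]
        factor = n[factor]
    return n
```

Transformed code:
def proc(cap):
    if n >= k:
        n = n >= n
    else:
        k = factor[factor]
    factor = factor % 20 % (factor + 0)
    n = n[3]
    factor = n - k
    cap = [28 for idx in n]
    k = 36
    if 17 >= cap:
        cap = k[n]
        factor = n[factor]
    return n

9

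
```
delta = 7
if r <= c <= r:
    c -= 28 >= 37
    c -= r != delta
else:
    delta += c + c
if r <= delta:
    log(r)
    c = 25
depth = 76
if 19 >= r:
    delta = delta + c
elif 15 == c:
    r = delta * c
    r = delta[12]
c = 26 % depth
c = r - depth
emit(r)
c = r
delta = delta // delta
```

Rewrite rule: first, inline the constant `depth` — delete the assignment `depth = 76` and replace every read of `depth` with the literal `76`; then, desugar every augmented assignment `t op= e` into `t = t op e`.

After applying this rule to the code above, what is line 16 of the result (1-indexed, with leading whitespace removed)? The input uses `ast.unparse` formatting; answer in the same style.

Transformed code:
delta = 7
if r <= c <= r:
    c = c - (28 >= 37)
    c = c - (r != delta)
else:
    delta = delta + (c + c)
if r <= delta:
    log(r)
    c = 25
if 19 >= r:
    delta = delta + c
elif 15 == c:
    r = delta * c
    r = delta[12]
c = 26 % 76
c = r - 76
emit(r)
c = r
delta = delta // delta

c = r - 76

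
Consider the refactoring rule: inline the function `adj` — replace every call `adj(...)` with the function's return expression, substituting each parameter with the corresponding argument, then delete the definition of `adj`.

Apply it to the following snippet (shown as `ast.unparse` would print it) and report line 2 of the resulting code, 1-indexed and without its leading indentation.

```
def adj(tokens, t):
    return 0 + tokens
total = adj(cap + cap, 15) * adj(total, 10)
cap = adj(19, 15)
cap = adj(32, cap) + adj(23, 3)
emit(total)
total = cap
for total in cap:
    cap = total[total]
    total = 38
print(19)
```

cap = 0 + 19

Transformed code:
total = (0 + (cap + cap)) * (0 + total)
cap = 0 + 19
cap = 0 + 32 + (0 + 23)
emit(total)
total = cap
for total in cap:
    cap = total[total]
    total = 38
print(19)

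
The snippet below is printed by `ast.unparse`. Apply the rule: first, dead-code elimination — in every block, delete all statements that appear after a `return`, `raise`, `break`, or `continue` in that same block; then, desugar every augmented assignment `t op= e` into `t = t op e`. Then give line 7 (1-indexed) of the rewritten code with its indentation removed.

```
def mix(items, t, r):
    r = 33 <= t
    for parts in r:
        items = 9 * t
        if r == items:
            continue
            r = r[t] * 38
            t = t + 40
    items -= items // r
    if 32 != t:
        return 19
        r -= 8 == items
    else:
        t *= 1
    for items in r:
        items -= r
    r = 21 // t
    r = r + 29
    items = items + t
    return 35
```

items = items - items // r

Transformed code:
def mix(items, t, r):
    r = 33 <= t
    for parts in r:
        items = 9 * t
        if r == items:
            continue
    items = items - items // r
    if 32 != t:
        return 19
    else:
        t = t * 1
    for items in r:
        items = items - r
    r = 21 // t
    r = r + 29
    items = items + t
    return 35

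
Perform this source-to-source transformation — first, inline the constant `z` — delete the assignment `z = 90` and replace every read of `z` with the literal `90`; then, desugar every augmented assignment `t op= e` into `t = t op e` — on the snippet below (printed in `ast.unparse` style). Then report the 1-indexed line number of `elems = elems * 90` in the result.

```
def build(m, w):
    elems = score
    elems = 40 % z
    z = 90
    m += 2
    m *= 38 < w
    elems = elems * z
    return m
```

Transformed code:
def build(m, w):
    elems = score
    elems = 40 % 90
    m = m + 2
    m = m * (38 < w)
    elems = elems * 90
    return m

6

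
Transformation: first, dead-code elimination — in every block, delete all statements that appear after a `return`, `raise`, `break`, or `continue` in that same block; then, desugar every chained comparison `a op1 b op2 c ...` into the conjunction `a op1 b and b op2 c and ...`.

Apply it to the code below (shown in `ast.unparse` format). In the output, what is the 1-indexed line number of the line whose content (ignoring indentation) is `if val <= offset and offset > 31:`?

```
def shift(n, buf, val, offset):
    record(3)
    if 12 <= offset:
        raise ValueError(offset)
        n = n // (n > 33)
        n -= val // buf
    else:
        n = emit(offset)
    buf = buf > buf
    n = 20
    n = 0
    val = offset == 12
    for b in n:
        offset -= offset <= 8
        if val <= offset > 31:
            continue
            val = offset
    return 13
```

13

Transformed code:
def shift(n, buf, val, offset):
    record(3)
    if 12 <= offset:
        raise ValueError(offset)
    else:
        n = emit(offset)
    buf = buf > buf
    n = 20
    n = 0
    val = offset == 12
    for b in n:
        offset -= offset <= 8
        if val <= offset and offset > 31:
            continue
    return 13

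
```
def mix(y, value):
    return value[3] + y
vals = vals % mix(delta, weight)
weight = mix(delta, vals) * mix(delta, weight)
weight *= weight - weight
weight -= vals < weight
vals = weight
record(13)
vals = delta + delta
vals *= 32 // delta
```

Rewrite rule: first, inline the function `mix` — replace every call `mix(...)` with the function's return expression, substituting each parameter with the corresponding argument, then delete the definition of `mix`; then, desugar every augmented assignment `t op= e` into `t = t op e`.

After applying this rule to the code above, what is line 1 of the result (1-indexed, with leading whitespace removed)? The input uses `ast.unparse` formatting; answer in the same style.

vals = vals % (weight[3] + delta)

Transformed code:
vals = vals % (weight[3] + delta)
weight = (vals[3] + delta) * (weight[3] + delta)
weight = weight * (weight - weight)
weight = weight - (vals < weight)
vals = weight
record(13)
vals = delta + delta
vals = vals * (32 // delta)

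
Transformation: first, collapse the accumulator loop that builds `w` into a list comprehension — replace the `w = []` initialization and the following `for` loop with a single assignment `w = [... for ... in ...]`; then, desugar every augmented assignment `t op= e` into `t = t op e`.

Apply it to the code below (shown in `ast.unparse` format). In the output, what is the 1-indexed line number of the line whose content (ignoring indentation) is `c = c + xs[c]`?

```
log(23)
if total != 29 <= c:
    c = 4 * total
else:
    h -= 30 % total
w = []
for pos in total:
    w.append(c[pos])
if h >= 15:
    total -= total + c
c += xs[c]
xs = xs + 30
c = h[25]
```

9

Transformed code:
log(23)
if total != 29 <= c:
    c = 4 * total
else:
    h = h - 30 % total
w = [c[pos] for pos in total]
if h >= 15:
    total = total - (total + c)
c = c + xs[c]
xs = xs + 30
c = h[25]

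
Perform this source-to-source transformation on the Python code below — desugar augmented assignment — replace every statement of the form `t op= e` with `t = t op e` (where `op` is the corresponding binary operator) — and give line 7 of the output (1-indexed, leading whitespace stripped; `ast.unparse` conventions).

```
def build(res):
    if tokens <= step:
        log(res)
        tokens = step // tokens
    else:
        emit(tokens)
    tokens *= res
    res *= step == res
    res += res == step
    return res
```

tokens = tokens * res

Transformed code:
def build(res):
    if tokens <= step:
        log(res)
        tokens = step // tokens
    else:
        emit(tokens)
    tokens = tokens * res
    res = res * (step == res)
    res = res + (res == step)
    return res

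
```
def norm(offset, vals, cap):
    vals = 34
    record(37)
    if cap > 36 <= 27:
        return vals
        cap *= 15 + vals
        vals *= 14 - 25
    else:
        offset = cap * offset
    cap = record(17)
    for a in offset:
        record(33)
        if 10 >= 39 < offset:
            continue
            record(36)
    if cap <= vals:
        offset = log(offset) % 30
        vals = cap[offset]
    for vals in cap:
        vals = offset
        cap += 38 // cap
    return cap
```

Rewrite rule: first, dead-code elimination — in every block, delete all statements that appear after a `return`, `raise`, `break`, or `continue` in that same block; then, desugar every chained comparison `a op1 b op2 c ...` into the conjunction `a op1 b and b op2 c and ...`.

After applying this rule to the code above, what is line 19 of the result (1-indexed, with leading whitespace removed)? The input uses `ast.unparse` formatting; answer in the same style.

return cap

Transformed code:
def norm(offset, vals, cap):
    vals = 34
    record(37)
    if cap > 36 and 36 <= 27:
        return vals
    else:
        offset = cap * offset
    cap = record(17)
    for a in offset:
        record(33)
        if 10 >= 39 and 39 < offset:
            continue
    if cap <= vals:
        offset = log(offset) % 30
        vals = cap[offset]
    for vals in cap:
        vals = offset
        cap += 38 // cap
    return cap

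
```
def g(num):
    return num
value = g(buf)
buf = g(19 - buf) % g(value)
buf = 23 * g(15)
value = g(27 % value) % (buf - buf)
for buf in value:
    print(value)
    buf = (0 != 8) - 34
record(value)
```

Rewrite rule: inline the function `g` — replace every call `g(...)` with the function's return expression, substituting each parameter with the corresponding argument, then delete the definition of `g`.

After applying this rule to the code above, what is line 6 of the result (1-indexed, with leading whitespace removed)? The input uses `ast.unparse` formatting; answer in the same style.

print(value)

Transformed code:
value = buf
buf = (19 - buf) % value
buf = 23 * 15
value = 27 % value % (buf - buf)
for buf in value:
    print(value)
    buf = (0 != 8) - 34
record(value)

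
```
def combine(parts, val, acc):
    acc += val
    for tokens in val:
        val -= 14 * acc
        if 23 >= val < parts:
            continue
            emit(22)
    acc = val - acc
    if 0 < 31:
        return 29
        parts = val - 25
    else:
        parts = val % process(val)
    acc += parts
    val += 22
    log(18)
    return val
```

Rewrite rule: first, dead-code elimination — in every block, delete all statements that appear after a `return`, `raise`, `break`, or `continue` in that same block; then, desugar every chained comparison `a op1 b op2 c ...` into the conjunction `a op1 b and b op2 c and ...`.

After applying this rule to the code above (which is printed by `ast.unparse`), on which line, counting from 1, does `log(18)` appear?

Transformed code:
def combine(parts, val, acc):
    acc += val
    for tokens in val:
        val -= 14 * acc
        if 23 >= val and val < parts:
            continue
    acc = val - acc
    if 0 < 31:
        return 29
    else:
        parts = val % process(val)
    acc += parts
    val += 22
    log(18)
    return val

14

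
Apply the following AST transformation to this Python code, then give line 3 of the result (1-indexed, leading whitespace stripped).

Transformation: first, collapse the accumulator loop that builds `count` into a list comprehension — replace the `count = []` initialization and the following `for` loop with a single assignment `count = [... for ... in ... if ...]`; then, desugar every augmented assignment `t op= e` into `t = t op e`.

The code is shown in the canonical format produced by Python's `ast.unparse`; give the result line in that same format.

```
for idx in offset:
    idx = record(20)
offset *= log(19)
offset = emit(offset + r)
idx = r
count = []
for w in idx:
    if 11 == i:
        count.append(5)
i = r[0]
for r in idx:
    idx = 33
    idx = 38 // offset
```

Transformed code:
for idx in offset:
    idx = record(20)
offset = offset * log(19)
offset = emit(offset + r)
idx = r
count = [5 for w in idx if 11 == i]
i = r[0]
for r in idx:
    idx = 33
    idx = 38 // offset

offset = offset * log(19)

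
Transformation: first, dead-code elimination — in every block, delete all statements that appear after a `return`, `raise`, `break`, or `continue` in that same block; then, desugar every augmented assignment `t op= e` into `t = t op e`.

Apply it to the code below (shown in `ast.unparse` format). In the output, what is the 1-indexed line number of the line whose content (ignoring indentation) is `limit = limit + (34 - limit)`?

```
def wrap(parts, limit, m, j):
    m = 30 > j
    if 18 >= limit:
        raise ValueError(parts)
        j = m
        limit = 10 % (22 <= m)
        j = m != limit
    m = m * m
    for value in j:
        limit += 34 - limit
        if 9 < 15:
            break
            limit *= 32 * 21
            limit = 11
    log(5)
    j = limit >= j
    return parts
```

Transformed code:
def wrap(parts, limit, m, j):
    m = 30 > j
    if 18 >= limit:
        raise ValueError(parts)
    m = m * m
    for value in j:
        limit = limit + (34 - limit)
        if 9 < 15:
            break
    log(5)
    j = limit >= j
    return parts

7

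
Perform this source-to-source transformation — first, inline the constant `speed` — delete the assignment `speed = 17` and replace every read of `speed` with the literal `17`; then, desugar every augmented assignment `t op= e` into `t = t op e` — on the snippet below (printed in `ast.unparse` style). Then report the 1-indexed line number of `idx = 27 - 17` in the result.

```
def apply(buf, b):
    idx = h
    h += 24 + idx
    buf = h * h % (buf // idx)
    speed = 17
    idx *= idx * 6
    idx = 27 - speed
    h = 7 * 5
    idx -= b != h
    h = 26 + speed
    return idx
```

6

Transformed code:
def apply(buf, b):
    idx = h
    h = h + (24 + idx)
    buf = h * h % (buf // idx)
    idx = idx * (idx * 6)
    idx = 27 - 17
    h = 7 * 5
    idx = idx - (b != h)
    h = 26 + 17
    return idx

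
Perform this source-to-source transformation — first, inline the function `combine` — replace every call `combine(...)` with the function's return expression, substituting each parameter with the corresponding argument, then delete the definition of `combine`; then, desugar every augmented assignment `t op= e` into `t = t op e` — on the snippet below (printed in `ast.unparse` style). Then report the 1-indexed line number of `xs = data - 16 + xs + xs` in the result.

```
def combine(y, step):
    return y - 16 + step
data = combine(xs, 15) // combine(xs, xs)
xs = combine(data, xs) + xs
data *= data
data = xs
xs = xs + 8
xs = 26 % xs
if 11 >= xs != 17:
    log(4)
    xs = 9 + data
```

Transformed code:
data = (xs - 16 + 15) // (xs - 16 + xs)
xs = data - 16 + xs + xs
data = data * data
data = xs
xs = xs + 8
xs = 26 % xs
if 11 >= xs != 17:
    log(4)
    xs = 9 + data

2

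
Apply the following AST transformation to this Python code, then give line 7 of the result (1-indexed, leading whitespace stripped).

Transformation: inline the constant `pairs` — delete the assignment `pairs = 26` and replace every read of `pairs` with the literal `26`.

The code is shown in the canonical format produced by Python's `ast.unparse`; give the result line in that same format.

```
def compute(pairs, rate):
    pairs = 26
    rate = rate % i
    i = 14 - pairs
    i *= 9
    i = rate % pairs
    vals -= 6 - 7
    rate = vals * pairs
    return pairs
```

rate = vals * 26

Transformed code:
def compute(pairs, rate):
    rate = rate % i
    i = 14 - 26
    i *= 9
    i = rate % 26
    vals -= 6 - 7
    rate = vals * 26
    return 26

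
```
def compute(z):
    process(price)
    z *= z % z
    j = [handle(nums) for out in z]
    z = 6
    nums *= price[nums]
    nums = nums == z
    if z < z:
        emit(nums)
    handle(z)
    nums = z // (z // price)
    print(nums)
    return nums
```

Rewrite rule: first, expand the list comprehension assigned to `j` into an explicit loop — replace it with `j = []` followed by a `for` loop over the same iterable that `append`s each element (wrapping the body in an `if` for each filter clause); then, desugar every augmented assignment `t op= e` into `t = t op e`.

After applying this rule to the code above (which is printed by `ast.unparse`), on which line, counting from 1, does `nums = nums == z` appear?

Transformed code:
def compute(z):
    process(price)
    z = z * (z % z)
    j = []
    for out in z:
        j.append(handle(nums))
    z = 6
    nums = nums * price[nums]
    nums = nums == z
    if z < z:
        emit(nums)
    handle(z)
    nums = z // (z // price)
    print(nums)
    return nums

9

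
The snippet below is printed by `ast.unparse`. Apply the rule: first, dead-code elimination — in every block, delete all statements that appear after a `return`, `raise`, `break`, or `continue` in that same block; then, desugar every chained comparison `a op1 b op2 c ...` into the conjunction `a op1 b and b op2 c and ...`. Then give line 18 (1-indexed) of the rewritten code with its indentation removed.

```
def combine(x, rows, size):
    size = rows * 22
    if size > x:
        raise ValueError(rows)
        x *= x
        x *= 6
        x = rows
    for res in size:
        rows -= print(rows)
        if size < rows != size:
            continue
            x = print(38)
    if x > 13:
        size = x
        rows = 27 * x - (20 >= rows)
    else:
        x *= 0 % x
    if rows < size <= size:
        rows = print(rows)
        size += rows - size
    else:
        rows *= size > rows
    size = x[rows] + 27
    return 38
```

rows *= size > rows

Transformed code:
def combine(x, rows, size):
    size = rows * 22
    if size > x:
        raise ValueError(rows)
    for res in size:
        rows -= print(rows)
        if size < rows and rows != size:
            continue
    if x > 13:
        size = x
        rows = 27 * x - (20 >= rows)
    else:
        x *= 0 % x
    if rows < size and size <= size:
        rows = print(rows)
        size += rows - size
    else:
        rows *= size > rows
    size = x[rows] + 27
    return 38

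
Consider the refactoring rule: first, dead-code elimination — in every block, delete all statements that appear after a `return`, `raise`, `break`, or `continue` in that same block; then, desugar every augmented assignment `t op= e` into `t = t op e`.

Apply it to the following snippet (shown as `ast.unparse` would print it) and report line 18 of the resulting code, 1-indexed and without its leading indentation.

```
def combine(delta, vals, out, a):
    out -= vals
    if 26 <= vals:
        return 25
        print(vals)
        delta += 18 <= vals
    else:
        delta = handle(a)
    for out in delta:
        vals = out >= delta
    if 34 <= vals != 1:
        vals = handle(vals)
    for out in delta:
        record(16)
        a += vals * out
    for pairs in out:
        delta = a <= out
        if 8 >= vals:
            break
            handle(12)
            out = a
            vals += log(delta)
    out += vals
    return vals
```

Transformed code:
def combine(delta, vals, out, a):
    out = out - vals
    if 26 <= vals:
        return 25
    else:
        delta = handle(a)
    for out in delta:
        vals = out >= delta
    if 34 <= vals != 1:
        vals = handle(vals)
    for out in delta:
        record(16)
        a = a + vals * out
    for pairs in out:
        delta = a <= out
        if 8 >= vals:
            break
    out = out + vals
    return vals

out = out + vals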